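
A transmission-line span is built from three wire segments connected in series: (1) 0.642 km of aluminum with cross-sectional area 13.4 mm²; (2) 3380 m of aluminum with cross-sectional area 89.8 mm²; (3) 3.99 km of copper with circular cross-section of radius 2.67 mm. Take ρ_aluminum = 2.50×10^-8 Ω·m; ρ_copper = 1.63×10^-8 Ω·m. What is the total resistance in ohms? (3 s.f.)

Seg 1: A = 13.4 mm² = 1.340e-05 m²
R_1 = (2.50×10^-8)(642)/(1.340e-05) = 1.198 Ω
Seg 2: A = 89.8 mm² = 8.980e-05 m²
R_2 = (2.50×10^-8)(3380)/(8.980e-05) = 0.941 Ω
Seg 3: A = πr² = π(2.6700e-03 m)² = 2.240e-05 m²
R_3 = (1.63×10^-8)(3990)/(2.240e-05) = 2.904 Ω
R_total = R_1 + R_2 + R_3 = 5.04 Ω

5.04 Ω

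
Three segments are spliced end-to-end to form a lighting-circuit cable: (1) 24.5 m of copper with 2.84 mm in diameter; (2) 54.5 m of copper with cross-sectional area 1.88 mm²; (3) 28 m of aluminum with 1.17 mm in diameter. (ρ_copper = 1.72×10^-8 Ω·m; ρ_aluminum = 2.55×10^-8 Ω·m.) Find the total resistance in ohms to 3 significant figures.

Seg 1: A = π(d/2)² = π(1.4200e-03 m)² = 6.335e-06 m²
R_1 = (1.72×10^-8)(24.5)/(6.335e-06) = 0.06652 Ω
Seg 2: A = 1.88 mm² = 1.880e-06 m²
R_2 = (1.72×10^-8)(54.5)/(1.880e-06) = 0.4986 Ω
Seg 3: A = π(d/2)² = π(5.8500e-04 m)² = 1.075e-06 m²
R_3 = (2.55×10^-8)(28)/(1.075e-06) = 0.6641 Ω
R_total = R_1 + R_2 + R_3 = 1.23 Ω

1.23 Ω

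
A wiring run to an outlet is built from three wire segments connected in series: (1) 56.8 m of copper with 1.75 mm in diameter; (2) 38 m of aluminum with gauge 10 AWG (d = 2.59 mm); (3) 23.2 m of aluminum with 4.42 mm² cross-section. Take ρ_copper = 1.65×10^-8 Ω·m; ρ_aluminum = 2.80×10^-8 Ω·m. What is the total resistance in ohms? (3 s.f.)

0.739 Ω

Seg 1: A = π(d/2)² = π(8.7500e-04 m)² = 2.405e-06 m²
R_1 = (1.65×10^-8)(56.8)/(2.405e-06) = 0.3896 Ω
Seg 2: A = π(2.59/2 mm)² = π(1.2950e-03 m)² = 5.269e-06 m²
R_2 = (2.80×10^-8)(38)/(5.269e-06) = 0.202 Ω
Seg 3: A = 4.42 mm² = 4.420e-06 m²
R_3 = (2.80×10^-8)(23.2)/(4.420e-06) = 0.147 Ω
R_total = R_1 + R_2 + R_3 = 0.739 Ω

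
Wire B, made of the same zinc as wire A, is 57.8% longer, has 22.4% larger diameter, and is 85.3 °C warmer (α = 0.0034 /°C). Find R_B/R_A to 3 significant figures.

1.36

R ∝ ρL/d² with ρ ∝ (1+αΔT), so R_B/R_A = (1 + 57.8/100) × (1 + 22.4/100)⁻² × (1 + 0.0034×85.3)
= 1.578 × 0.6675 × 1.29 = 1.36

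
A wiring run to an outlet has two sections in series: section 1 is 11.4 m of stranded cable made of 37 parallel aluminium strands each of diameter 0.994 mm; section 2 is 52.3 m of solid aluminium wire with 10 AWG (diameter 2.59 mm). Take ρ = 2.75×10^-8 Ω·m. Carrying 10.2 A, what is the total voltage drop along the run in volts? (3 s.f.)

Section 1: A_strand = π(4.9700e-04)² = 7.760e-07 m²; R₁ = ρL/(N·A_s) = (2.75×10^-8)(11.4)/(37×7.760e-07) = 0.01092 Ω
Section 2: A = π(2.59/2 mm)² = π(1.2950e-03 m)² = 5.269e-06 m²
R₂ = (2.75×10^-8)(52.3)/(5.269e-06) = 0.273 Ω
R = R₁ + R₂ = 0.2839 Ω
V = IR = 10.2 × 0.2839 = 2.90 V

2.90 V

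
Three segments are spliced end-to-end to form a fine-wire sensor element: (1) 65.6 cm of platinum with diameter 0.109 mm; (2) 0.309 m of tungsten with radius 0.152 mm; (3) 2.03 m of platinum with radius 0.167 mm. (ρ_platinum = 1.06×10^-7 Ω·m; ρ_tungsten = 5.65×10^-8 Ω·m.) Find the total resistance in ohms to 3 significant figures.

10.1 Ω

Seg 1: A = π(d/2)² = π(5.4500e-05 m)² = 9.331e-09 m²
R_1 = (1.06×10^-7)(0.656)/(9.331e-09) = 7.452 Ω
Seg 2: A = πr² = π(1.5200e-04 m)² = 7.258e-08 m²
R_2 = (5.65×10^-8)(0.309)/(7.258e-08) = 0.2405 Ω
Seg 3: A = πr² = π(1.6700e-04 m)² = 8.762e-08 m²
R_3 = (1.06×10^-7)(2.03)/(8.762e-08) = 2.456 Ω
R_total = R_1 + R_2 + R_3 = 10.1 Ω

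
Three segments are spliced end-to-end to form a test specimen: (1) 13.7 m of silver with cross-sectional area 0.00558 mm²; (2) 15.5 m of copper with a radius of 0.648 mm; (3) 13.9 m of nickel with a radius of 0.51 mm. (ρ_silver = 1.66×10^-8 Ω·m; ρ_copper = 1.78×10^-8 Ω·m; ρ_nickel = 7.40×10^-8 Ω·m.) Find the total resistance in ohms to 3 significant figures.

42.2 Ω

Seg 1: A = 0.00558 mm² = 5.580e-09 m²
R_1 = (1.66×10^-8)(13.7)/(5.580e-09) = 40.76 Ω
Seg 2: A = πr² = π(6.4800e-04 m)² = 1.319e-06 m²
R_2 = (1.78×10^-8)(15.5)/(1.319e-06) = 0.2091 Ω
Seg 3: A = πr² = π(5.1000e-04 m)² = 8.171e-07 m²
R_3 = (7.40×10^-8)(13.9)/(8.171e-07) = 1.259 Ω
R_total = R_1 + R_2 + R_3 = 42.2 Ω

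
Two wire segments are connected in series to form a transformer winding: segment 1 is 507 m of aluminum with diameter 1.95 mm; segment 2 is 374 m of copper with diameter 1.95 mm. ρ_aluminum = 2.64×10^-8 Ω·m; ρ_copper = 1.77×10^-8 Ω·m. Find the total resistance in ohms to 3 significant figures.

Segment 1: A = π(d/2)² = π(9.7500e-04 m)² = 2.986e-06 m²
R₁ = ρL/A = (2.64×10^-8)(507)/(2.986e-06) = 4.482 Ω
R₂ = (1.77×10^-8)(374)/(2.986e-06) = 2.217 Ω
R = R₁ + R₂ = 6.70 Ω

6.70 Ω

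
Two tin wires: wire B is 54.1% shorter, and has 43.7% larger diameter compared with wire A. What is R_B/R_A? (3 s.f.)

0.222

R ∝ L/d², so R_B/R_A = (1 − 54.1/100) × (1 + 43.7/100)⁻²
= 0.459 × 0.4843 = 0.222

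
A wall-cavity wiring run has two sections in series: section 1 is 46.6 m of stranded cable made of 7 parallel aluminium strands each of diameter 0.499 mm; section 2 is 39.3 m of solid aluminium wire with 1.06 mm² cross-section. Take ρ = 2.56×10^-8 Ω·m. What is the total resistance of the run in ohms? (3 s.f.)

1.82 Ω

Section 1: A_strand = π(2.4950e-04)² = 1.956e-07 m²; R₁ = ρL/(N·A_s) = (2.56×10^-8)(46.6)/(7×1.956e-07) = 0.8714 Ω
Section 2: A = 1.06 mm² = 1.060e-06 m²
R₂ = (2.56×10^-8)(39.3)/(1.060e-06) = 0.9491 Ω
R = R₁ + R₂ = 1.82 Ω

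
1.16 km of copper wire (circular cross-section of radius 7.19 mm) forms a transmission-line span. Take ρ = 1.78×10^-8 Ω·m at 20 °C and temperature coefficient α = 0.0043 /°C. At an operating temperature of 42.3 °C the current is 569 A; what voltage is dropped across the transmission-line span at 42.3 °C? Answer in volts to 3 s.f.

A = πr² = π(7.1900e-03 m)² = 1.624e-04 m²
R₍20₎ = ρL/A = (1.78×10^-8)(1160)/(1.624e-04) = 0.1271 Ω
R₍42.3₎ = R₍20₎(1 + αΔT) = 0.1271 × (1 + 0.0043×22.3) = 0.1393 Ω
V = IR = 569 × 0.1393 = 79.3 V

79.3 V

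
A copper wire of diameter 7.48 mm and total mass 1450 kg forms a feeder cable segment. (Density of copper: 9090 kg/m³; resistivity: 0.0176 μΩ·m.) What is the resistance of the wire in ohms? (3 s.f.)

ρ = 0.0176 μΩ·m = 1.76×10^-8 Ω·m
A = π(d/2)² = π(3.7400e-03 m)² = 4.3943e-05 m²
L = m/(density·A) = 1450/(9090×4.3943e-05) = 3630 m
R = ρL/A = (1.76×10^-8)(3630)/(4.3943e-05) = 1.45 Ω

1.45 Ω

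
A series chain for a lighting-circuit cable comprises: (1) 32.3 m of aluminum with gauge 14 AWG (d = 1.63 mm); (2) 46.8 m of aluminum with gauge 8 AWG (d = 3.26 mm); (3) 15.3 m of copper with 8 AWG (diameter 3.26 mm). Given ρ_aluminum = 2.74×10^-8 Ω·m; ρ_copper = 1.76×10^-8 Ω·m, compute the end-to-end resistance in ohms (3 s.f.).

Seg 1: A = π(1.63/2 mm)² = π(8.1500e-04 m)² = 2.087e-06 m²
R_1 = (2.74×10^-8)(32.3)/(2.087e-06) = 0.4241 Ω
Seg 2: A = π(3.26/2 mm)² = π(1.6300e-03 m)² = 8.347e-06 m²
R_2 = (2.74×10^-8)(46.8)/(8.347e-06) = 0.1536 Ω
Seg 3: A = π(3.26/2 mm)² = π(1.6300e-03 m)² = 8.347e-06 m²
R_3 = (1.76×10^-8)(15.3)/(8.347e-06) = 0.03226 Ω
R_total = R_1 + R_2 + R_3 = 0.610 Ω

0.610 Ω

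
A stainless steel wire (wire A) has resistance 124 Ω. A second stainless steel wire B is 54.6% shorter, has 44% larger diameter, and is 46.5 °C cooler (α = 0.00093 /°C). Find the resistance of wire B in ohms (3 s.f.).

R ∝ ρL/d² with ρ ∝ (1+αΔT), so R_B/R_A = (1 − 54.6/100) × (1 + 44/100)⁻² × (1 − 0.00093×46.5)
= 0.454 × 0.4823 × 0.9568 = 0.2095
R_B = 0.2095 × 124 = 26.0 Ω

26.0 Ω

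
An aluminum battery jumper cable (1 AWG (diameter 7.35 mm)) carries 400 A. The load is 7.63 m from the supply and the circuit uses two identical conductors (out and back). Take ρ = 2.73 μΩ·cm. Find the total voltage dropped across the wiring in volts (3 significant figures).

3.93 V

ρ = 2.73 μΩ·cm = 2.73×10^-8 Ω·m
A = π(7.35/2 mm)² = π(3.6750e-03 m)² = 4.243e-05 m²
Total conductor length (both ways) L = 2 × 7.63 = 15.26 m
R = ρL/A = (2.73×10^-8)(15.26)/(4.243e-05) = 0.009819 Ω
V = IR = 400 × 0.009819 = 3.93 V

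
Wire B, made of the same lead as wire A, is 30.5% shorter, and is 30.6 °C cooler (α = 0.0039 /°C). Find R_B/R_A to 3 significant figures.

R ∝ ρL/d² with ρ ∝ (1+αΔT), so R_B/R_A = (1 − 30.5/100) × (1 − 0.0039×30.6)
= 0.695 × 0.8807 = 0.612

0.612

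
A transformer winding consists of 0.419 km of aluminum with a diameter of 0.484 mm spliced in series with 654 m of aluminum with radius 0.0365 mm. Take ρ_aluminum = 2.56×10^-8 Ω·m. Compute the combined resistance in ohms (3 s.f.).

Segment 1: A = π(d/2)² = π(2.4200e-04 m)² = 1.840e-07 m²
R₁ = ρL/A = (2.56×10^-8)(419)/(1.840e-07) = 58.3 Ω
Segment 2: A = πr² = π(3.6500e-05 m)² = 4.185e-09 m²
R₂ = (2.56×10^-8)(654)/(4.185e-09) = 4000 Ω
R = R₁ + R₂ = 4060 Ω

4060 Ω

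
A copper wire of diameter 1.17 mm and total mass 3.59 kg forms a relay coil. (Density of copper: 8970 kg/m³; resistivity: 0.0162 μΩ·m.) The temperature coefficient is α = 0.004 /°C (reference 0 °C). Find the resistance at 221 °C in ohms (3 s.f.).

10.6 Ω

ρ = 0.0162 μΩ·m = 1.62×10^-8 Ω·m
A = π(d/2)² = π(5.8500e-04 m)² = 1.0751e-06 m²
L = m/(density·A) = 3.59/(8970×1.0751e-06) = 372.3 m
R = ρL/A = (1.62×10^-8)(372.3)/(1.0751e-06) = 5.609 Ω
R(221 °C) = 5.609 × (1 + 0.004×221) = 10.6 Ω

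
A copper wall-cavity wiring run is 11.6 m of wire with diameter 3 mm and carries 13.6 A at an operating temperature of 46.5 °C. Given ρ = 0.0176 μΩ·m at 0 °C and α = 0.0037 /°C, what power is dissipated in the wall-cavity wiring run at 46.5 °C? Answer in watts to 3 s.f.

6.26 W

ρ = 0.0176 μΩ·m = 1.76×10^-8 Ω·m
A = π(d/2)² = π(1.5000e-03 m)² = 7.069e-06 m²
R₍0₎ = ρL/A = (1.76×10^-8)(11.6)/(7.069e-06) = 0.02888 Ω
R₍46.5₎ = R₍0₎(1 + αΔT) = 0.02888 × (1 + 0.0037×46.5) = 0.03385 Ω
P = I²R = (13.6)² × 0.03385 = 6.26 W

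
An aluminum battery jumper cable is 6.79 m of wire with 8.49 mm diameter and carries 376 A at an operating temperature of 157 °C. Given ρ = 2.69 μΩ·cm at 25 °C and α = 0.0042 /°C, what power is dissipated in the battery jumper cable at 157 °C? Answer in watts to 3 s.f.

ρ = 2.69 μΩ·cm = 2.69×10^-8 Ω·m
A = π(d/2)² = π(4.2450e-03 m)² = 5.661e-05 m²
R₍25₎ = ρL/A = (2.69×10^-8)(6.79)/(5.661e-05) = 0.003226 Ω
R₍157₎ = R₍25₎(1 + αΔT) = 0.003226 × (1 + 0.0042×132) = 0.005015 Ω
P = I²R = (376)² × 0.005015 = 709 W

709 W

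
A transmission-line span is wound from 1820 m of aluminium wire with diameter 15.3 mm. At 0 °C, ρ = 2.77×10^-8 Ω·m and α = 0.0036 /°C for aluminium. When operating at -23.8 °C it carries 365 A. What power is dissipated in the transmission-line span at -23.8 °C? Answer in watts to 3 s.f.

A = π(d/2)² = π(7.6500e-03 m)² = 1.839e-04 m²
R₍0₎ = ρL/A = (2.77×10^-8)(1820)/(1.839e-04) = 0.2742 Ω
R₍-23.8₎ = R₍0₎(1 + αΔT) = 0.2742 × (1 + 0.0036×-23.8) = 0.2507 Ω
P = I²R = (365)² × 0.2507 = 33400 W

33400 W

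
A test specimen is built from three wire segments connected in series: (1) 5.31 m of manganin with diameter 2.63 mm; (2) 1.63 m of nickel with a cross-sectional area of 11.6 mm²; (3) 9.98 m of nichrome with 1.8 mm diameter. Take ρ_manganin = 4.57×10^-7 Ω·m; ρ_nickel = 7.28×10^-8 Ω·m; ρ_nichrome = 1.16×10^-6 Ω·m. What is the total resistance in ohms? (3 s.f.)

Seg 1: A = π(d/2)² = π(1.3150e-03 m)² = 5.433e-06 m²
R_1 = (4.57×10^-7)(5.31)/(5.433e-06) = 0.4467 Ω
Seg 2: A = 11.6 mm² = 1.160e-05 m²
R_2 = (7.28×10^-8)(1.63)/(1.160e-05) = 0.01023 Ω
Seg 3: A = π(d/2)² = π(9.0000e-04 m)² = 2.545e-06 m²
R_3 = (1.16×10^-6)(9.98)/(2.545e-06) = 4.549 Ω
R_total = R_1 + R_2 + R_3 = 5.01 Ω

5.01 Ω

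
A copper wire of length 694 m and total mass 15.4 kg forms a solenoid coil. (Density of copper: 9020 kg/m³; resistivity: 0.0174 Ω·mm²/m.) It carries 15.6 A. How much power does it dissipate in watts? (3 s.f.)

ρ = 0.0174 Ω·mm²/m = 1.74×10^-8 Ω·m
A = m/(density·L) = 15.4/(9020×694) = 2.4601e-06 m²
R = ρL/A = (1.74×10^-8)(694)/(2.4601e-06) = 4.909 Ω
P = I²R = (15.6)² × 4.909 = 1190 W

1190 W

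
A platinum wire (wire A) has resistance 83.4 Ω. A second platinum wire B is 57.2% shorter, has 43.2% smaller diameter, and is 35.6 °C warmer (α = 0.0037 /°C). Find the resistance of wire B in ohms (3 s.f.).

R ∝ ρL/d² with ρ ∝ (1+αΔT), so R_B/R_A = (1 − 57.2/100) × (1 − 43.2/100)⁻² × (1 + 0.0037×35.6)
= 0.428 × 3.1 × 1.132 = 1.501
R_B = 1.501 × 83.4 = 125 Ω

125 Ω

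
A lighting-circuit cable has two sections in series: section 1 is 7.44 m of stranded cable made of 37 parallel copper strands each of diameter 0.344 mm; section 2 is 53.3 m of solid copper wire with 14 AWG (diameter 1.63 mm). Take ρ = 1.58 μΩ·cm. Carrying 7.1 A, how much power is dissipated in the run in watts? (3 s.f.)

22.1 W

ρ = 1.58 μΩ·cm = 1.58×10^-8 Ω·m
Section 1: A_strand = π(1.7200e-04)² = 9.294e-08 m²; R₁ = ρL/(N·A_s) = (1.58×10^-8)(7.44)/(37×9.294e-08) = 0.03418 Ω
Section 2: A = π(1.63/2 mm)² = π(8.1500e-04 m)² = 2.087e-06 m²
R₂ = (1.58×10^-8)(53.3)/(2.087e-06) = 0.4036 Ω
R = R₁ + R₂ = 0.4378 Ω
P = I²R = (7.1)² × 0.4378 = 22.1 W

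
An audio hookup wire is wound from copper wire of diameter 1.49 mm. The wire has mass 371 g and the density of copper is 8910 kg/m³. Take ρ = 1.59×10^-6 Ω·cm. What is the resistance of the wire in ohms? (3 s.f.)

ρ = 1.59×10^-6 Ω·cm = 1.59×10^-8 Ω·m
A = π(d/2)² = π(7.4500e-04 m)² = 1.7437e-06 m²
L = m/(density·A) = 0.371/(8910×1.7437e-06) = 23.88 m
R = ρL/A = (1.59×10^-8)(23.88)/(1.7437e-06) = 0.218 Ω

0.218 Ω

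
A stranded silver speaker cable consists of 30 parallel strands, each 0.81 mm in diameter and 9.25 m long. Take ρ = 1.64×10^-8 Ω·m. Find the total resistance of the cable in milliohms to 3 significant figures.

A_strand = π(4.0500e-04 m)² = 5.153e-07 m²
R_strand = ρL/A = (1.64×10^-8)(9.25)/(5.153e-07) = 0.2944 Ω
R_total = R_strand/N = 0.2944/30 = 9.81 mΩ

9.81 mΩ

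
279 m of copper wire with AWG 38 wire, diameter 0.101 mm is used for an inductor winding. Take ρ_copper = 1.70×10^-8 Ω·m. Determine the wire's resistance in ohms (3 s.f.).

A = π(0.101/2 mm)² = π(5.0500e-05 m)² = 8.012e-09 m²
R = ρL/A = (1.70×10^-8)(279 m)/(8.012e-09 m²) = 592 Ω

592 Ω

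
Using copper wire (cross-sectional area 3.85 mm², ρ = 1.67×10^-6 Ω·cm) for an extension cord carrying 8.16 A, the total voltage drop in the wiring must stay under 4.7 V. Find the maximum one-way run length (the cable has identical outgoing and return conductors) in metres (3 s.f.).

66.4 m

ρ = 1.67×10^-6 Ω·cm = 1.67×10^-8 Ω·m
A = 3.85 mm² = 3.850e-06 m²
L_max = V_max·A/(2·ρI) = (4.7)(3.850e-06)/(2×1.67×10^-8×8.16) = 66.4 m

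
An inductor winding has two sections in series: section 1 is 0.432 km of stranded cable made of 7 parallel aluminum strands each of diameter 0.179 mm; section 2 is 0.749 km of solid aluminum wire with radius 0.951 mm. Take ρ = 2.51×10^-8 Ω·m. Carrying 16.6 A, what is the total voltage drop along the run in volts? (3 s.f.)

1130 V

Section 1: A_strand = π(8.9500e-05)² = 2.516e-08 m²; R₁ = ρL/(N·A_s) = (2.51×10^-8)(432)/(7×2.516e-08) = 61.56 Ω
Section 2: A = πr² = π(9.5100e-04 m)² = 2.841e-06 m²
R₂ = (2.51×10^-8)(749)/(2.841e-06) = 6.617 Ω
R = R₁ + R₂ = 68.17 Ω
V = IR = 16.6 × 68.17 = 1130 V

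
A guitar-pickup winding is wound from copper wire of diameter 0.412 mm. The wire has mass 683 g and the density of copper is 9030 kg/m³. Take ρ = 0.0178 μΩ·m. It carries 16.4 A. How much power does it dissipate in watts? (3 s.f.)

ρ = 0.0178 μΩ·m = 1.78×10^-8 Ω·m
A = π(d/2)² = π(2.0600e-04 m)² = 1.3332e-07 m²
L = m/(density·A) = 0.683/(9030×1.3332e-07) = 567.3 m
R = ρL/A = (1.78×10^-8)(567.3)/(1.3332e-07) = 75.75 Ω
P = I²R = (16.4)² × 75.75 = 20400 W

20400 W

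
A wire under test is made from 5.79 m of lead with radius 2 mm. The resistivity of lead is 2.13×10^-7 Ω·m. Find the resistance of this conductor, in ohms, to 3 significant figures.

A = πr² = π(2.0000e-03 m)² = 1.257e-05 m²
R = ρL/A = (2.13×10^-7)(5.79 m)/(1.257e-05 m²) = 0.0981 Ω

0.0981 Ω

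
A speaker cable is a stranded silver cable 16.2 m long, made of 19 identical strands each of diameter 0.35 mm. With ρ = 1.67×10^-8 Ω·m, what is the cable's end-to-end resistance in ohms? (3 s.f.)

0.148 Ω

A_strand = π(1.7500e-04 m)² = 9.621e-08 m²
R_strand = ρL/A = (1.67×10^-8)(16.2)/(9.621e-08) = 2.812 Ω
R_total = R_strand/N = 2.812/19 = 0.148 Ω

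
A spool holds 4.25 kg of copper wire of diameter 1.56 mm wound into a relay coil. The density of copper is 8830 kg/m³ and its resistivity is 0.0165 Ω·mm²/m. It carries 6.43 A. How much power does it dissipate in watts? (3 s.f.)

89.9 W

ρ = 0.0165 Ω·mm²/m = 1.65×10^-8 Ω·m
A = π(d/2)² = π(7.8000e-04 m)² = 1.9113e-06 m²
L = m/(density·A) = 4.25/(8830×1.9113e-06) = 251.8 m
R = ρL/A = (1.65×10^-8)(251.8)/(1.9113e-06) = 2.174 Ω
P = I²R = (6.43)² × 2.174 = 89.9 W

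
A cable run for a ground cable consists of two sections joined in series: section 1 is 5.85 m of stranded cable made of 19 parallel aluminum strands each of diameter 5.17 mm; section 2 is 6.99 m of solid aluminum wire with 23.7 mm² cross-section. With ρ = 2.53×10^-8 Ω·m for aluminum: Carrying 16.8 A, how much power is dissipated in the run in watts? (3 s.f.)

Section 1: A_strand = π(2.5850e-03)² = 2.099e-05 m²; R₁ = ρL/(N·A_s) = (2.53×10^-8)(5.85)/(19×2.099e-05) = 3.711×10^-4 Ω
Section 2: A = 23.7 mm² = 2.370e-05 m²
R₂ = (2.53×10^-8)(6.99)/(2.370e-05) = 0.007462 Ω
R = R₁ + R₂ = 0.007833 Ω
P = I²R = (16.8)² × 0.007833 = 2.21 W

2.21 W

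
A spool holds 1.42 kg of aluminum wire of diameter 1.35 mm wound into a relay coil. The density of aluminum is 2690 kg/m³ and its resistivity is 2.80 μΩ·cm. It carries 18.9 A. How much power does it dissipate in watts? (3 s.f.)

2580 W

ρ = 2.80 μΩ·cm = 2.80×10^-8 Ω·m
A = π(d/2)² = π(6.7500e-04 m)² = 1.4314e-06 m²
L = m/(density·A) = 1.42/(2690×1.4314e-06) = 368.8 m
R = ρL/A = (2.80×10^-8)(368.8)/(1.4314e-06) = 7.214 Ω
P = I²R = (18.9)² × 7.214 = 2580 W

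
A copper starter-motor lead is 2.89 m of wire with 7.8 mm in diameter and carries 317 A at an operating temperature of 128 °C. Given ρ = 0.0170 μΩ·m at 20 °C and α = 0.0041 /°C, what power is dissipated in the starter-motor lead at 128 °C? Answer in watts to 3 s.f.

ρ = 0.0170 μΩ·m = 1.70×10^-8 Ω·m
A = π(d/2)² = π(3.9000e-03 m)² = 4.778e-05 m²
R₍20₎ = ρL/A = (1.70×10^-8)(2.89)/(4.778e-05) = 0.001028 Ω
R₍128₎ = R₍20₎(1 + αΔT) = 0.001028 × (1 + 0.0041×108) = 0.001483 Ω
P = I²R = (317)² × 0.001483 = 149 W

149 W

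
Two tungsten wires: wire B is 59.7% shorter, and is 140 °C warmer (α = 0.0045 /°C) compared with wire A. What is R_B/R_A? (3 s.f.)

R ∝ ρL/d² with ρ ∝ (1+αΔT), so R_B/R_A = (1 − 59.7/100) × (1 + 0.0045×140)
= 0.403 × 1.63 = 0.657

0.657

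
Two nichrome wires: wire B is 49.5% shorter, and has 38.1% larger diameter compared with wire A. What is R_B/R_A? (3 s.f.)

R ∝ L/d², so R_B/R_A = (1 − 49.5/100) × (1 + 38.1/100)⁻²
= 0.505 × 0.5243 = 0.265

0.265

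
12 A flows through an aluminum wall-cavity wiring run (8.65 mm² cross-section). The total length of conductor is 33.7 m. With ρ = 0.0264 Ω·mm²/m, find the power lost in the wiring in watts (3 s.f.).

ρ = 0.0264 Ω·mm²/m = 2.64×10^-8 Ω·m
A = 8.65 mm² = 8.650e-06 m²
R = ρL/A = (2.64×10^-8)(33.7)/(8.650e-06) = 0.1029 Ω
P = I²R = (12)² × 0.1029 = 14.8 W

14.8 W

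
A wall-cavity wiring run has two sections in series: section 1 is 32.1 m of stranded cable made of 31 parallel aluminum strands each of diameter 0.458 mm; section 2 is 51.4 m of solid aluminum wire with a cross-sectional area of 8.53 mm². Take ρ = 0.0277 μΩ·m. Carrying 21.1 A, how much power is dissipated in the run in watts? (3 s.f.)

152 W

ρ = 0.0277 μΩ·m = 2.77×10^-8 Ω·m
Section 1: A_strand = π(2.2900e-04)² = 1.647e-07 m²; R₁ = ρL/(N·A_s) = (2.77×10^-8)(32.1)/(31×1.647e-07) = 0.1741 Ω
Section 2: A = 8.53 mm² = 8.530e-06 m²
R₂ = (2.77×10^-8)(51.4)/(8.530e-06) = 0.1669 Ω
R = R₁ + R₂ = 0.341 Ω
P = I²R = (21.1)² × 0.341 = 152 W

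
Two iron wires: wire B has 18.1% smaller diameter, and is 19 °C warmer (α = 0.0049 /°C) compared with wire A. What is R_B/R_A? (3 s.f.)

1.63

R ∝ ρL/d² with ρ ∝ (1+αΔT), so R_B/R_A = (1 − 18.1/100)⁻² × (1 + 0.0049×19)
= 1.491 × 1.093 = 1.63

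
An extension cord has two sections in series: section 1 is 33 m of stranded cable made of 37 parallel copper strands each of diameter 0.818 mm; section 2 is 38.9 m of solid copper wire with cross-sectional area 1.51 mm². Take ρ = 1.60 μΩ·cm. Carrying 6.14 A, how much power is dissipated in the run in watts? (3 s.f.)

16.6 W

ρ = 1.60 μΩ·cm = 1.60×10^-8 Ω·m
Section 1: A_strand = π(4.0900e-04)² = 5.255e-07 m²; R₁ = ρL/(N·A_s) = (1.60×10^-8)(33)/(37×5.255e-07) = 0.02715 Ω
Section 2: A = 1.51 mm² = 1.510e-06 m²
R₂ = (1.60×10^-8)(38.9)/(1.510e-06) = 0.4122 Ω
R = R₁ + R₂ = 0.4393 Ω
P = I²R = (6.14)² × 0.4393 = 16.6 W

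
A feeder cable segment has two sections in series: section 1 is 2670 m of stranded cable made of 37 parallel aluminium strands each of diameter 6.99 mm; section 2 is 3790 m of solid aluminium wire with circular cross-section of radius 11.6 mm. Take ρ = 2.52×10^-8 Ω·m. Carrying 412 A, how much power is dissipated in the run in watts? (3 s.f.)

46400 W

Section 1: A_strand = π(3.4950e-03)² = 3.837e-05 m²; R₁ = ρL/(N·A_s) = (2.52×10^-8)(2670)/(37×3.837e-05) = 0.04739 Ω
Section 2: A = πr² = π(1.1600e-02 m)² = 4.227e-04 m²
R₂ = (2.52×10^-8)(3790)/(4.227e-04) = 0.2259 Ω
R = R₁ + R₂ = 0.2733 Ω
P = I²R = (412)² × 0.2733 = 46400 W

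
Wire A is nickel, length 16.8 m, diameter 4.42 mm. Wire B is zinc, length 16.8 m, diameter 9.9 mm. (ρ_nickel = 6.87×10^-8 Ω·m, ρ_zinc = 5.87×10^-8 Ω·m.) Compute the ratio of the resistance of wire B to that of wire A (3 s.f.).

R ∝ ρL/d², so R_B/R_A = (ρ_B/ρ_A) × (d_A/d_B)²
= (5.87×10^-8/6.87×10^-8) × (4.42/9.9)² = 0.170

0.170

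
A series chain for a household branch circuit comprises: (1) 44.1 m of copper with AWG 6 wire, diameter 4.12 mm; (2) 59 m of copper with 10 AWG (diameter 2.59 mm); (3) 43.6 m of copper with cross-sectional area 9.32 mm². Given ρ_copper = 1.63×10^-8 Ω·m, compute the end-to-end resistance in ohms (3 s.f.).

0.313 Ω

Seg 1: A = π(4.12/2 mm)² = π(2.0600e-03 m)² = 1.333e-05 m²
R_1 = (1.63×10^-8)(44.1)/(1.333e-05) = 0.05392 Ω
Seg 2: A = π(2.59/2 mm)² = π(1.2950e-03 m)² = 5.269e-06 m²
R_2 = (1.63×10^-8)(59)/(5.269e-06) = 0.1825 Ω
Seg 3: A = 9.32 mm² = 9.320e-06 m²
R_3 = (1.63×10^-8)(43.6)/(9.320e-06) = 0.07625 Ω
R_total = R_1 + R_2 + R_3 = 0.313 Ω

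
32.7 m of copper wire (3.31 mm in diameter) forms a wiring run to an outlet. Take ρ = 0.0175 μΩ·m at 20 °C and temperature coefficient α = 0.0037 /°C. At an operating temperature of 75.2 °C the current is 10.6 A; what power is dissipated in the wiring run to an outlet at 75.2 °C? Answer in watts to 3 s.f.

9.00 W

ρ = 0.0175 μΩ·m = 1.75×10^-8 Ω·m
A = π(d/2)² = π(1.6550e-03 m)² = 8.605e-06 m²
R₍20₎ = ρL/A = (1.75×10^-8)(32.7)/(8.605e-06) = 0.0665 Ω
R₍75.2₎ = R₍20₎(1 + αΔT) = 0.0665 × (1 + 0.0037×55.2) = 0.08009 Ω
P = I²R = (10.6)² × 0.08009 = 9.00 W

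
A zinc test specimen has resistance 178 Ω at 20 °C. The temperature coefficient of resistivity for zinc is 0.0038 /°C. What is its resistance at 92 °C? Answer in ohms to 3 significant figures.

ΔT = 92 − 20 = 72 °C
R = R₀(1 + αΔT) = 178 × (1 + 0.0038×72) = 178 × 1.274 = 227 Ω

227 Ω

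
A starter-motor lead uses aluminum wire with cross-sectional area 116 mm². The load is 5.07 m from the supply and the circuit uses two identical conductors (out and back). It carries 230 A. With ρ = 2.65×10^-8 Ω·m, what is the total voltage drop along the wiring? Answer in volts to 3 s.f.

0.533 V

A = 116 mm² = 1.160e-04 m²
Total conductor length (both ways) L = 2 × 5.07 = 10.14 m
R = ρL/A = (2.65×10^-8)(10.14)/(1.160e-04) = 0.002316 Ω
V = IR = 230 × 0.002316 = 0.533 V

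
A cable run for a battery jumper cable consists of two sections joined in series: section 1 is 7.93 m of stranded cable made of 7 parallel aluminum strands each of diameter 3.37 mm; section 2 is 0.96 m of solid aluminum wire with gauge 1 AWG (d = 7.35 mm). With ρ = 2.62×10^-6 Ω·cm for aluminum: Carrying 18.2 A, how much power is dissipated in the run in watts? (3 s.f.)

1.30 W

ρ = 2.62×10^-6 Ω·cm = 2.62×10^-8 Ω·m
Section 1: A_strand = π(1.6850e-03)² = 8.920e-06 m²; R₁ = ρL/(N·A_s) = (2.62×10^-8)(7.93)/(7×8.920e-06) = 0.003328 Ω
Section 2: A = π(7.35/2 mm)² = π(3.6750e-03 m)² = 4.243e-05 m²
R₂ = (2.62×10^-8)(0.96)/(4.243e-05) = 5.928×10^-4 Ω
R = R₁ + R₂ = 0.00392 Ω
P = I²R = (18.2)² × 0.00392 = 1.30 W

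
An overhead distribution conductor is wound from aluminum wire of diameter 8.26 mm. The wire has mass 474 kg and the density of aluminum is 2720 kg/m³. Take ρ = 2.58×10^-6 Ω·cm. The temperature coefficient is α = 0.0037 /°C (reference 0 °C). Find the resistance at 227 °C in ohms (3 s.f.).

ρ = 2.58×10^-6 Ω·cm = 2.58×10^-8 Ω·m
A = π(d/2)² = π(4.1300e-03 m)² = 5.3586e-05 m²
L = m/(density·A) = 474/(2720×5.3586e-05) = 3252 m
R = ρL/A = (2.58×10^-8)(3252)/(5.3586e-05) = 1.566 Ω
R(227 °C) = 1.566 × (1 + 0.0037×227) = 2.88 Ω

2.88 Ω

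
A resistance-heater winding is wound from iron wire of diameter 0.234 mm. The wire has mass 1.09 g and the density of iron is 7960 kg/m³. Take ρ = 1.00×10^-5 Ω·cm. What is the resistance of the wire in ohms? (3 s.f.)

ρ = 1.00×10^-5 Ω·cm = 1.00×10^-7 Ω·m
A = π(d/2)² = π(1.1700e-04 m)² = 4.3005e-08 m²
L = m/(density·A) = 0.00109/(7960×4.3005e-08) = 3.184 m
R = ρL/A = (1.00×10^-7)(3.184)/(4.3005e-08) = 7.40 Ω

7.40 Ω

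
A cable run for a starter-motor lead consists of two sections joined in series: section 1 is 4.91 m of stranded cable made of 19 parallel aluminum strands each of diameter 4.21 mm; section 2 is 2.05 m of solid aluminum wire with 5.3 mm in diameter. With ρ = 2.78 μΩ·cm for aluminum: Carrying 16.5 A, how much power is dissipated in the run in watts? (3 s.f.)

ρ = 2.78 μΩ·cm = 2.78×10^-8 Ω·m
Section 1: A_strand = π(2.1050e-03)² = 1.392e-05 m²; R₁ = ρL/(N·A_s) = (2.78×10^-8)(4.91)/(19×1.392e-05) = 5.161×10^-4 Ω
Section 2: A = π(d/2)² = π(2.6500e-03 m)² = 2.206e-05 m²
R₂ = (2.78×10^-8)(2.05)/(2.206e-05) = 0.002583 Ω
R = R₁ + R₂ = 0.003099 Ω
P = I²R = (16.5)² × 0.003099 = 0.844 W

0.844 W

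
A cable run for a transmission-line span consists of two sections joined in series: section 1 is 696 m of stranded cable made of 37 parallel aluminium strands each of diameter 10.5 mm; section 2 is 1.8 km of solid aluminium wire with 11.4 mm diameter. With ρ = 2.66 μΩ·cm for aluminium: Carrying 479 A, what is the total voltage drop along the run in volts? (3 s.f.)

ρ = 2.66 μΩ·cm = 2.66×10^-8 Ω·m
Section 1: A_strand = π(5.2500e-03)² = 8.659e-05 m²; R₁ = ρL/(N·A_s) = (2.66×10^-8)(696)/(37×8.659e-05) = 0.005779 Ω
Section 2: A = π(d/2)² = π(5.7000e-03 m)² = 1.021e-04 m²
R₂ = (2.66×10^-8)(1800)/(1.021e-04) = 0.4691 Ω
R = R₁ + R₂ = 0.4749 Ω
V = IR = 479 × 0.4749 = 227 V

227 V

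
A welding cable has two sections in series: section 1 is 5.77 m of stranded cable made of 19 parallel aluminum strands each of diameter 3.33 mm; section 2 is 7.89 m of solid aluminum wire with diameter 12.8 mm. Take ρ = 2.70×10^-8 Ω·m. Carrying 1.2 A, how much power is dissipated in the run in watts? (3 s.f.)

0.00374 W

Section 1: A_strand = π(1.6650e-03)² = 8.709e-06 m²; R₁ = ρL/(N·A_s) = (2.70×10^-8)(5.77)/(19×8.709e-06) = 9.415×10^-4 Ω
Section 2: A = π(d/2)² = π(6.4000e-03 m)² = 1.287e-04 m²
R₂ = (2.70×10^-8)(7.89)/(1.287e-04) = 0.001656 Ω
R = R₁ + R₂ = 0.002597 Ω
P = I²R = (1.2)² × 0.002597 = 0.00374 W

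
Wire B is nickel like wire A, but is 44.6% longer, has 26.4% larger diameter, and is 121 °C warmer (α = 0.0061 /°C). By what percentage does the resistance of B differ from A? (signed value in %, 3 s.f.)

R ∝ ρL/d² with ρ ∝ (1+αΔT), so R_B/R_A = (1 + 44.6/100) × (1 + 26.4/100)⁻² × (1 + 0.0061×121)
= 1.446 × 0.6259 × 1.738 = 1.573
(R_B − R_A)/R_A = 1.573 − 1 = 57.3%

57.3%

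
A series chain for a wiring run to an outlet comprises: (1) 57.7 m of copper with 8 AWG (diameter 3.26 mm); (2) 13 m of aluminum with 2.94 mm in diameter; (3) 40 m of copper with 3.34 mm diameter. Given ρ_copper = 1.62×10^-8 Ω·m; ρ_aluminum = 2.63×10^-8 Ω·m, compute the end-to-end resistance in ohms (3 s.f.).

Seg 1: A = π(3.26/2 mm)² = π(1.6300e-03 m)² = 8.347e-06 m²
R_1 = (1.62×10^-8)(57.7)/(8.347e-06) = 0.112 Ω
Seg 2: A = π(d/2)² = π(1.4700e-03 m)² = 6.789e-06 m²
R_2 = (2.63×10^-8)(13)/(6.789e-06) = 0.05036 Ω
Seg 3: A = π(d/2)² = π(1.6700e-03 m)² = 8.762e-06 m²
R_3 = (1.62×10^-8)(40)/(8.762e-06) = 0.07396 Ω
R_total = R_1 + R_2 + R_3 = 0.236 Ω

0.236 Ω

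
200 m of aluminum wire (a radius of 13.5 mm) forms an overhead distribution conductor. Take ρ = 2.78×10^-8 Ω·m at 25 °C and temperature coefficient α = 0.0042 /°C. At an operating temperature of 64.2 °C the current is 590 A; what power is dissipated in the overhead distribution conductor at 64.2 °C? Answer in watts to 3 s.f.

3940 W

A = πr² = π(1.3500e-02 m)² = 5.726e-04 m²
R₍25₎ = ρL/A = (2.78×10^-8)(200)/(5.726e-04) = 0.009711 Ω
R₍64.2₎ = R₍25₎(1 + αΔT) = 0.009711 × (1 + 0.0042×39.2) = 0.01131 Ω
P = I²R = (590)² × 0.01131 = 3940 W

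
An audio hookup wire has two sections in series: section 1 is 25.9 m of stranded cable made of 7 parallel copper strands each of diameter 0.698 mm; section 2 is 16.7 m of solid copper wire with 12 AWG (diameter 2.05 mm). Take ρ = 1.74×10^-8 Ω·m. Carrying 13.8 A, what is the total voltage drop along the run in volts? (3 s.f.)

3.54 V

Section 1: A_strand = π(3.4900e-04)² = 3.826e-07 m²; R₁ = ρL/(N·A_s) = (1.74×10^-8)(25.9)/(7×3.826e-07) = 0.1682 Ω
Section 2: A = π(2.05/2 mm)² = π(1.0250e-03 m)² = 3.301e-06 m²
R₂ = (1.74×10^-8)(16.7)/(3.301e-06) = 0.08804 Ω
R = R₁ + R₂ = 0.2563 Ω
V = IR = 13.8 × 0.2563 = 3.54 V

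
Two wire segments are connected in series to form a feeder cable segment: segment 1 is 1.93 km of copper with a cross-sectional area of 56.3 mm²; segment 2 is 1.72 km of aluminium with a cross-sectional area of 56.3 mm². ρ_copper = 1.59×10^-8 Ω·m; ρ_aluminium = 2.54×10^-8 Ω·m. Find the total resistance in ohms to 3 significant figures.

1.32 Ω

Segment 1: A = 56.3 mm² = 5.630e-05 m²
R₁ = ρL/A = (1.59×10^-8)(1930)/(5.630e-05) = 0.5451 Ω
R₂ = (2.54×10^-8)(1720)/(5.630e-05) = 0.776 Ω
R = R₁ + R₂ = 1.32 Ω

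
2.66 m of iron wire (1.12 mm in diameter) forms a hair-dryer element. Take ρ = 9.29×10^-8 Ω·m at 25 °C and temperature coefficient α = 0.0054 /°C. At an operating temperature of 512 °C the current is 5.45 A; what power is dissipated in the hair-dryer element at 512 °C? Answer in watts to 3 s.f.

A = π(d/2)² = π(5.6000e-04 m)² = 9.852e-07 m²
R₍25₎ = ρL/A = (9.29×10^-8)(2.66)/(9.852e-07) = 0.2508 Ω
R₍512₎ = R₍25₎(1 + αΔT) = 0.2508 × (1 + 0.0054×487) = 0.9104 Ω
P = I²R = (5.45)² × 0.9104 = 27.0 W

27.0 W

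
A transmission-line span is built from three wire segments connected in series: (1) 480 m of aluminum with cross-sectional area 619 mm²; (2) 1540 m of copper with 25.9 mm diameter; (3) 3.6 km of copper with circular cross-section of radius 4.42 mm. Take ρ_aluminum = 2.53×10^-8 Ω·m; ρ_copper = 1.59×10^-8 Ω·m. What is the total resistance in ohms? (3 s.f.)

Seg 1: A = 619 mm² = 6.190e-04 m²
R_1 = (2.53×10^-8)(480)/(6.190e-04) = 0.01962 Ω
Seg 2: A = π(d/2)² = π(1.2950e-02 m)² = 5.269e-04 m²
R_2 = (1.59×10^-8)(1540)/(5.269e-04) = 0.04648 Ω
Seg 3: A = πr² = π(4.4200e-03 m)² = 6.138e-05 m²
R_3 = (1.59×10^-8)(3600)/(6.138e-05) = 0.9326 Ω
R_total = R_1 + R_2 + R_3 = 0.999 Ω

0.999 Ω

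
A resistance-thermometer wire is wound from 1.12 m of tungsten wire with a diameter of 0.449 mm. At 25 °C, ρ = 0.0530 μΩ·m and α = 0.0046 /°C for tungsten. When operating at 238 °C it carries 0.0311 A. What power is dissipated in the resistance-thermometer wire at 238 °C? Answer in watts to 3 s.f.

7.18×10^-4 W

ρ = 0.0530 μΩ·m = 5.30×10^-8 Ω·m
A = π(d/2)² = π(2.2450e-04 m)² = 1.583e-07 m²
R₍25₎ = ρL/A = (5.30×10^-8)(1.12)/(1.583e-07) = 0.3749 Ω
R₍238₎ = R₍25₎(1 + αΔT) = 0.3749 × (1 + 0.0046×213) = 0.7422 Ω
P = I²R = (0.0311)² × 0.7422 = 7.18×10^-4 W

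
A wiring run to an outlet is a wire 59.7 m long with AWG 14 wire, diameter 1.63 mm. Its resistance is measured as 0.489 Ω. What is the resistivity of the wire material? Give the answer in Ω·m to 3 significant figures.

A = π(1.63/2 mm)² = π(8.1500e-04 m)² = 2.087e-06 m²
ρ = RA/L = (0.489)(2.087e-06)/(59.7) = 1.71×10^-8 Ω·m

1.71×10^-8 Ω·m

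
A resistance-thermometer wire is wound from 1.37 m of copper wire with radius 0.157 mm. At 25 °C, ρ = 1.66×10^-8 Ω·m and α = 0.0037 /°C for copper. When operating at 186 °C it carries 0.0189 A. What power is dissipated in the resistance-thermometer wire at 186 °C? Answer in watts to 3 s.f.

1.67×10^-4 W

A = πr² = π(1.5700e-04 m)² = 7.744e-08 m²
R₍25₎ = ρL/A = (1.66×10^-8)(1.37)/(7.744e-08) = 0.2937 Ω
R₍186₎ = R₍25₎(1 + αΔT) = 0.2937 × (1 + 0.0037×161) = 0.4686 Ω
P = I²R = (0.0189)² × 0.4686 = 1.67×10^-4 W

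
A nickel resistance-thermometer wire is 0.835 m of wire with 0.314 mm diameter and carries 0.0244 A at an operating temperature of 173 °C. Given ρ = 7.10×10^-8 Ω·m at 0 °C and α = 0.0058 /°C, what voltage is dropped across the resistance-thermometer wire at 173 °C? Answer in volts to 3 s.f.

A = π(d/2)² = π(1.5700e-04 m)² = 7.744e-08 m²
R₍0₎ = ρL/A = (7.10×10^-8)(0.835)/(7.744e-08) = 0.7656 Ω
R₍173₎ = R₍0₎(1 + αΔT) = 0.7656 × (1 + 0.0058×173) = 1.534 Ω
V = IR = 0.0244 × 1.534 = 0.0374 V

0.0374 V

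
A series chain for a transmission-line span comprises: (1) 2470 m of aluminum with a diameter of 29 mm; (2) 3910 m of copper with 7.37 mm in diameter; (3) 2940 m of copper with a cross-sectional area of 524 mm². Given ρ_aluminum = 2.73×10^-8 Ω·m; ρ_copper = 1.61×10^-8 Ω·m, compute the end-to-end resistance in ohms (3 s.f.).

Seg 1: A = π(d/2)² = π(1.4500e-02 m)² = 6.605e-04 m²
R_1 = (2.73×10^-8)(2470)/(6.605e-04) = 0.1021 Ω
Seg 2: A = π(d/2)² = π(3.6850e-03 m)² = 4.266e-05 m²
R_2 = (1.61×10^-8)(3910)/(4.266e-05) = 1.476 Ω
Seg 3: A = 524 mm² = 5.240e-04 m²
R_3 = (1.61×10^-8)(2940)/(5.240e-04) = 0.09033 Ω
R_total = R_1 + R_2 + R_3 = 1.67 Ω

1.67 Ω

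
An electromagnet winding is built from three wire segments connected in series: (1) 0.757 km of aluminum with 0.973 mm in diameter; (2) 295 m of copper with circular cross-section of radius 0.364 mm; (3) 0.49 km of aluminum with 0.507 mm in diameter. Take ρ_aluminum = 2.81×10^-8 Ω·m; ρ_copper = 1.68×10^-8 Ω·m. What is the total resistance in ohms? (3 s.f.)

Seg 1: A = π(d/2)² = π(4.8650e-04 m)² = 7.436e-07 m²
R_1 = (2.81×10^-8)(757)/(7.436e-07) = 28.61 Ω
Seg 2: A = πr² = π(3.6400e-04 m)² = 4.162e-07 m²
R_2 = (1.68×10^-8)(295)/(4.162e-07) = 11.91 Ω
Seg 3: A = π(d/2)² = π(2.5350e-04 m)² = 2.019e-07 m²
R_3 = (2.81×10^-8)(490)/(2.019e-07) = 68.2 Ω
R_total = R_1 + R_2 + R_3 = 109 Ω

109 Ω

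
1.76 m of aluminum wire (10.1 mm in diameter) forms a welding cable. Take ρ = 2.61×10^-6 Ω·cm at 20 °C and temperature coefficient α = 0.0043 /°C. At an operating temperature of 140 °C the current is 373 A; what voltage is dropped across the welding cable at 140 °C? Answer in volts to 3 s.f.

0.324 V

ρ = 2.61×10^-6 Ω·cm = 2.61×10^-8 Ω·m
A = π(d/2)² = π(5.0500e-03 m)² = 8.012e-05 m²
R₍20₎ = ρL/A = (2.61×10^-8)(1.76)/(8.012e-05) = 5.734×10^-4 Ω
R₍140₎ = R₍20₎(1 + αΔT) = 5.734×10^-4 × (1 + 0.0043×120) = 8.692×10^-4 Ω
V = IR = 373 × 8.692×10^-4 = 0.324 V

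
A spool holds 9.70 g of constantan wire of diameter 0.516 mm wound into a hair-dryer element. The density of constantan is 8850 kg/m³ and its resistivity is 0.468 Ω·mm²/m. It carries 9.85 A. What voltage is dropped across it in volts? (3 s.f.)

116 V

ρ = 0.468 Ω·mm²/m = 4.68×10^-7 Ω·m
A = π(d/2)² = π(2.5800e-04 m)² = 2.0912e-07 m²
L = m/(density·A) = 0.0097/(8850×2.0912e-07) = 5.241 m
R = ρL/A = (4.68×10^-7)(5.241)/(2.0912e-07) = 11.73 Ω
V = IR = 9.85 × 11.73 = 116 V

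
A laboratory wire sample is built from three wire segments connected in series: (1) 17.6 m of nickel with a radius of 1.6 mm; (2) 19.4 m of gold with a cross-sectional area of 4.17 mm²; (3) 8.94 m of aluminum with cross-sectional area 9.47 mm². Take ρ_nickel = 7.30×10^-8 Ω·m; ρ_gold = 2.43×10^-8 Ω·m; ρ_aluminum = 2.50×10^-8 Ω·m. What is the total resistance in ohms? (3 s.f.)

Seg 1: A = πr² = π(1.6000e-03 m)² = 8.042e-06 m²
R_1 = (7.30×10^-8)(17.6)/(8.042e-06) = 0.1598 Ω
Seg 2: A = 4.17 mm² = 4.170e-06 m²
R_2 = (2.43×10^-8)(19.4)/(4.170e-06) = 0.1131 Ω
Seg 3: A = 9.47 mm² = 9.470e-06 m²
R_3 = (2.50×10^-8)(8.94)/(9.470e-06) = 0.0236 Ω
R_total = R_1 + R_2 + R_3 = 0.296 Ω

0.296 Ω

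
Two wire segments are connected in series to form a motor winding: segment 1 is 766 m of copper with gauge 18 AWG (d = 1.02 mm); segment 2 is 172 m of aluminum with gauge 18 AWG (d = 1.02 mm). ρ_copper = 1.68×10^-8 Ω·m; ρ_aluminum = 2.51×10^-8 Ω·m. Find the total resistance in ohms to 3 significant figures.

Segment 1: A = π(1.02/2 mm)² = π(5.1000e-04 m)² = 8.171e-07 m²
R₁ = ρL/A = (1.68×10^-8)(766)/(8.171e-07) = 15.75 Ω
R₂ = (2.51×10^-8)(172)/(8.171e-07) = 5.283 Ω
R = R₁ + R₂ = 21.0 Ω

21.0 Ω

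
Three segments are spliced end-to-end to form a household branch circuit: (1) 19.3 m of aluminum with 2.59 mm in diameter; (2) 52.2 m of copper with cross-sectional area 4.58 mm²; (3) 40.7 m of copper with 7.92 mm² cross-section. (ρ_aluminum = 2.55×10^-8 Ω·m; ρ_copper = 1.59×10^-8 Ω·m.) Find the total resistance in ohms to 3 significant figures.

Seg 1: A = π(d/2)² = π(1.2950e-03 m)² = 5.269e-06 m²
R_1 = (2.55×10^-8)(19.3)/(5.269e-06) = 0.09341 Ω
Seg 2: A = 4.58 mm² = 4.580e-06 m²
R_2 = (1.59×10^-8)(52.2)/(4.580e-06) = 0.1812 Ω
Seg 3: A = 7.92 mm² = 7.920e-06 m²
R_3 = (1.59×10^-8)(40.7)/(7.920e-06) = 0.08171 Ω
R_total = R_1 + R_2 + R_3 = 0.356 Ω

0.356 Ω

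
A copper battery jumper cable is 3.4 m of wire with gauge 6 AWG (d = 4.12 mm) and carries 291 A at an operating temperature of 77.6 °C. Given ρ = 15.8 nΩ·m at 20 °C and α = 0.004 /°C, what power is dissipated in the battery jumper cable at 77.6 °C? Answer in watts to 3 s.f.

ρ = 15.8 nΩ·m = 1.58×10^-8 Ω·m
A = π(4.12/2 mm)² = π(2.0600e-03 m)² = 1.333e-05 m²
R₍20₎ = ρL/A = (1.58×10^-8)(3.4)/(1.333e-05) = 0.00403 Ω
R₍77.6₎ = R₍20₎(1 + αΔT) = 0.00403 × (1 + 0.004×57.6) = 0.004958 Ω
P = I²R = (291)² × 0.004958 = 420 W

420 W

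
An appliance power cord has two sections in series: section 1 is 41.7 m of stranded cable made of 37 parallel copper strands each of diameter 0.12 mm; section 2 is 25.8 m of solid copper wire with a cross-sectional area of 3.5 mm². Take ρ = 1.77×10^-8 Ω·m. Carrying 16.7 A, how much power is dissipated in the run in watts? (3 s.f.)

Section 1: A_strand = π(6.0000e-05)² = 1.131e-08 m²; R₁ = ρL/(N·A_s) = (1.77×10^-8)(41.7)/(37×1.131e-08) = 1.764 Ω
Section 2: A = 3.5 mm² = 3.500e-06 m²
R₂ = (1.77×10^-8)(25.8)/(3.500e-06) = 0.1305 Ω
R = R₁ + R₂ = 1.894 Ω
P = I²R = (16.7)² × 1.894 = 528 W

528 W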